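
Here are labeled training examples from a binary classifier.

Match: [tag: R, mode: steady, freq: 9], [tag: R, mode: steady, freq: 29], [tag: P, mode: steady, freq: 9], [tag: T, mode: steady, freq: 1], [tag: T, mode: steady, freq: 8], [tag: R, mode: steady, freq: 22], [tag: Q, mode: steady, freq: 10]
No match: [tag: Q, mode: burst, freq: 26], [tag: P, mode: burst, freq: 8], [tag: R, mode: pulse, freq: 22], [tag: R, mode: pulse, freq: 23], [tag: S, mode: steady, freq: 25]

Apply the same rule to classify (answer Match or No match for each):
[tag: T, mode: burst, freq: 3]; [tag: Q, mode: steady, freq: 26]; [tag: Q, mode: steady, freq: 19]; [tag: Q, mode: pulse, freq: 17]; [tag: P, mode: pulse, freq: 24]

A rule that fits every label: mode is steady AND freq ≠ 25 — true of each 'Match' example, false of each 'No match' one.
[tag: T, mode: burst, freq: 3] — mode is burst, freq = 3, hence No match.
[tag: Q, mode: steady, freq: 26] — mode is steady, freq = 26, hence Match.
[tag: Q, mode: steady, freq: 19] — mode is steady, freq = 19, hence Match.
[tag: Q, mode: pulse, freq: 17] — mode is pulse, freq = 17, hence No match.
[tag: P, mode: pulse, freq: 24] — mode is pulse, freq = 24, hence No match.

No match, Match, Match, No match, No match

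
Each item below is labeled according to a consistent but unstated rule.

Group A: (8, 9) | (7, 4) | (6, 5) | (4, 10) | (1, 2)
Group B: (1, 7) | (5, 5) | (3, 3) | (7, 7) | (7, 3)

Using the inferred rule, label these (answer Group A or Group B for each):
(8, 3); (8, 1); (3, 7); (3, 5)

'Group A' ⟺ product is even.
Group A: (8, 3), since 8·3 = 24.
Group A: (8, 1), since 8·1 = 8.
Group B: (3, 7), since 3·7 = 21.
Group B: (3, 5), since 3·5 = 15.

Group A, Group A, Group B, Group B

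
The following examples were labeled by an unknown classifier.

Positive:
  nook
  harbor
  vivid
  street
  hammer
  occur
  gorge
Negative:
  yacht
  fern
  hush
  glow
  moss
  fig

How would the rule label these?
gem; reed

Negative, Positive

A rule that fits every label: has ≥ 2 vowels — true of each 'Positive' example, false of each 'Negative' one.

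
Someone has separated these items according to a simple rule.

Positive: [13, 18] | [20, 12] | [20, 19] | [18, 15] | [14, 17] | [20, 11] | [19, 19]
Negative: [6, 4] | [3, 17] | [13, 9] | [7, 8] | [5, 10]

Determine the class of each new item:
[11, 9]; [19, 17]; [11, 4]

Every 'Positive' example satisfies: sum ≥ 31. None of the 'Negative' examples do.
[11, 9] → 11+9 = 20 → Negative.
[19, 17] → 19+17 = 36 → Positive.
[11, 4] → 11+4 = 15 → Negative.

Negative, Positive, Negative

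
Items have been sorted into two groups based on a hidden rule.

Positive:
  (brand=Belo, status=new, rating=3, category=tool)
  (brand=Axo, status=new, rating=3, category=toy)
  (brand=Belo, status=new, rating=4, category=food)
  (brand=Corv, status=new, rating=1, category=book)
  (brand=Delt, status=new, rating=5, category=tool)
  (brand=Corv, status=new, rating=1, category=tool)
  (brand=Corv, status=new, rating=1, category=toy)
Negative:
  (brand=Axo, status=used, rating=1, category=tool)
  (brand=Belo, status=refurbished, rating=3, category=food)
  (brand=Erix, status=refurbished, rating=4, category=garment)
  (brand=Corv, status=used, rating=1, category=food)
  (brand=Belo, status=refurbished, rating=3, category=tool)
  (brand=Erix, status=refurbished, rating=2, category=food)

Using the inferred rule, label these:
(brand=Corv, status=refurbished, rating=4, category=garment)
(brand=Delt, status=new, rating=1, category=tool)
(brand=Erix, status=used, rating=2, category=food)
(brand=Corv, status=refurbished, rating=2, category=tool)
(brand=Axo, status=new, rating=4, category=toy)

Rule: status is new. This holds for each 'Positive' example and fails for each 'Negative' one.
(brand=Corv, status=refurbished, rating=4, category=garment) — status is refurbished, hence Negative.
(brand=Delt, status=new, rating=1, category=tool) — status is new, hence Positive.
(brand=Erix, status=used, rating=2, category=food) — status is used, hence Negative.
(brand=Corv, status=refurbished, rating=2, category=tool) — status is refurbished, hence Negative.
(brand=Axo, status=new, rating=4, category=toy) — status is new, hence Positive.

Negative, Positive, Negative, Negative, Positive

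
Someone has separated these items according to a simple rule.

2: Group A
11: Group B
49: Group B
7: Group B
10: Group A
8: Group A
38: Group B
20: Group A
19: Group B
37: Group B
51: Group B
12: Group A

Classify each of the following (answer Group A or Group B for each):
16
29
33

'Group A' ⟺ even AND at most 20.

Group A, Group B, Group B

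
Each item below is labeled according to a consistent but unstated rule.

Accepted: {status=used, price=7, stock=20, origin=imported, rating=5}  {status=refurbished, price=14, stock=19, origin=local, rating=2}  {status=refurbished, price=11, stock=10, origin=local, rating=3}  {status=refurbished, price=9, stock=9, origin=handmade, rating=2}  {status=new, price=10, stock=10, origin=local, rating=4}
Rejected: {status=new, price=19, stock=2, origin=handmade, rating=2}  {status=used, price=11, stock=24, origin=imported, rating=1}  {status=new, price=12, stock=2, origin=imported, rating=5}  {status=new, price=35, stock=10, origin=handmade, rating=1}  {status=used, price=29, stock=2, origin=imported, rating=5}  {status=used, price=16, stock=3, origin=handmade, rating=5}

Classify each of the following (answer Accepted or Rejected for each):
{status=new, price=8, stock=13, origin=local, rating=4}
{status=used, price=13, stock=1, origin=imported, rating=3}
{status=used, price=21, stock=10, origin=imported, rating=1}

Accepted, Rejected, Rejected

The pattern is that an item is 'Accepted' exactly when: rating ≥ 2 AND stock ≥ 9.
{status=new, price=8, stock=13, origin=local, rating=4}: rating = 4, stock = 13, passes → Accepted. {status=used, price=13, stock=1, origin=imported, rating=3}: rating = 3, stock = 1, fails the rule → Rejected. {status=used, price=21, stock=10, origin=imported, rating=1}: rating = 1, stock = 10, fails the rule → Rejected.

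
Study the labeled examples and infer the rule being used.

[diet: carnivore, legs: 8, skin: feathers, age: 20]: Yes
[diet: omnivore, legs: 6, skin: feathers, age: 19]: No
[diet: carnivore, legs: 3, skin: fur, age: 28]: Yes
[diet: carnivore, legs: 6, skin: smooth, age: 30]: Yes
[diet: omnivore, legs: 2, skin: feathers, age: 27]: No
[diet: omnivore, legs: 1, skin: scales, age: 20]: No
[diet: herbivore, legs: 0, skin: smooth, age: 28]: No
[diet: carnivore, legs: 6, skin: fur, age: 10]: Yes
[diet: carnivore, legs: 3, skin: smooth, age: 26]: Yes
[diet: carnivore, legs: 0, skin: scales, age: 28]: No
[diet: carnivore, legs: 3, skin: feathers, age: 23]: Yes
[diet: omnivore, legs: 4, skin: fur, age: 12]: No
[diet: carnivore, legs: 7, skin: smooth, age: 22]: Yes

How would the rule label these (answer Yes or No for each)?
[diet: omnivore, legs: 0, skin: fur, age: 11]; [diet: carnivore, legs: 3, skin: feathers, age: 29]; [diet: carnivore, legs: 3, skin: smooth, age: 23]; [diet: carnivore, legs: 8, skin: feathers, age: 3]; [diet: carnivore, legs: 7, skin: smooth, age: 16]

The pattern is that an item is 'Yes' exactly when: diet is carnivore AND legs ≥ 1.
[diet: omnivore, legs: 0, skin: fur, age: 11]: diet is omnivore, legs = 0, lacks this property → No. [diet: carnivore, legs: 3, skin: feathers, age: 29]: diet is carnivore, legs = 3, passes → Yes. [diet: carnivore, legs: 3, skin: smooth, age: 23]: diet is carnivore, legs = 3, passes → Yes. [diet: carnivore, legs: 8, skin: feathers, age: 3]: diet is carnivore, legs = 8, passes → Yes. [diet: carnivore, legs: 7, skin: smooth, age: 16]: diet is carnivore, legs = 7, passes → Yes.

No, Yes, Yes, Yes, Yes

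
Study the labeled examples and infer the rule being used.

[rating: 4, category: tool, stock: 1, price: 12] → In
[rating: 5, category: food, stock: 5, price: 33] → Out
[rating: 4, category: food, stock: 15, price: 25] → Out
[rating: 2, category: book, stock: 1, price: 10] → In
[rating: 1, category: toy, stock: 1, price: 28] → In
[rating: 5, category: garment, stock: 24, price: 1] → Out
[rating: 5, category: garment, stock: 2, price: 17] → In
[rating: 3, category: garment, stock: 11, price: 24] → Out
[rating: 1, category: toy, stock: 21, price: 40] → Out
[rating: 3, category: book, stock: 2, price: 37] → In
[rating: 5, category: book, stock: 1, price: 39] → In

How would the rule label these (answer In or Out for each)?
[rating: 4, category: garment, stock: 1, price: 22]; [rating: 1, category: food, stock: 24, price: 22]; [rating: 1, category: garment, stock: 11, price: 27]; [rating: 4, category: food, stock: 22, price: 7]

'In' ⟺ stock ≤ 2.

In, Out, Out, Out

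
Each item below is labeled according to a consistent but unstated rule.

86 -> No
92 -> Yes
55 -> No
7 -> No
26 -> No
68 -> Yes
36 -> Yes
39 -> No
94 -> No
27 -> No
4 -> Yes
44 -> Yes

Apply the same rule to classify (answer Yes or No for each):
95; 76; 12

The classifier is using: multiple of 4.
95: 95 = 4·23 + 3 — does not fit, so No. 76: 76 = 4·19 — has this property, so Yes. 12: 12 = 4·3 — has this property, so Yes.

No, Yes, Yes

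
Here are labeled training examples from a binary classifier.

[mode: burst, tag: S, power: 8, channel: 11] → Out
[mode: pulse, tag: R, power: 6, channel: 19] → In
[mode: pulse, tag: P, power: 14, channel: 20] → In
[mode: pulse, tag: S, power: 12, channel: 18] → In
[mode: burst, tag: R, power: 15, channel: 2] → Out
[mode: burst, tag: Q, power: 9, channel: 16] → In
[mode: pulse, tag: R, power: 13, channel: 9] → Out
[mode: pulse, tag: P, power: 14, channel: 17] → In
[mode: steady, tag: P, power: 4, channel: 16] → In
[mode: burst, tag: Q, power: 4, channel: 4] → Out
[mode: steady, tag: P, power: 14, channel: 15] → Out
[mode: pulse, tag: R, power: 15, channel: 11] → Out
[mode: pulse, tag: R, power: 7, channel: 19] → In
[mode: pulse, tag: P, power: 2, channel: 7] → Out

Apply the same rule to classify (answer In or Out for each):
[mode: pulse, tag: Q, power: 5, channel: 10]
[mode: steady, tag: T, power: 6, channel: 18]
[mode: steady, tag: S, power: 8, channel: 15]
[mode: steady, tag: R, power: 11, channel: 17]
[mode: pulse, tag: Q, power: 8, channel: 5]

Out, In, Out, In, Out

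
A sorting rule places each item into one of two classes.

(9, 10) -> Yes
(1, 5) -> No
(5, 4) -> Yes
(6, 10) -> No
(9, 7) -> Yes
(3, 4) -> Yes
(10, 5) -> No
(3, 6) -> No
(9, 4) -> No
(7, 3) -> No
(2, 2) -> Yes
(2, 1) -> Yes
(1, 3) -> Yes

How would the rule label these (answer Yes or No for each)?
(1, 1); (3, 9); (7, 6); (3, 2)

Yes, No, Yes, Yes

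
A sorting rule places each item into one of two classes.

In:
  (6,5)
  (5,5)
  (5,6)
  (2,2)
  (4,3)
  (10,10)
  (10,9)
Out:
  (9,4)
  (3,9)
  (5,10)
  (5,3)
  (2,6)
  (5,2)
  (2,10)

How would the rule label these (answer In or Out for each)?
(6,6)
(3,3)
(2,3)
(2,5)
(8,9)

In, In, In, Out, In

The common property of the 'In' items is: |first − second| ≤ 1. No 'Out' item has it.
In: (6,6), since |6−6| = 0. In: (3,3), since |3−3| = 0. In: (2,3), since |2−3| = 1. Out: (2,5), since |2−5| = 3. In: (8,9), since |8−9| = 1.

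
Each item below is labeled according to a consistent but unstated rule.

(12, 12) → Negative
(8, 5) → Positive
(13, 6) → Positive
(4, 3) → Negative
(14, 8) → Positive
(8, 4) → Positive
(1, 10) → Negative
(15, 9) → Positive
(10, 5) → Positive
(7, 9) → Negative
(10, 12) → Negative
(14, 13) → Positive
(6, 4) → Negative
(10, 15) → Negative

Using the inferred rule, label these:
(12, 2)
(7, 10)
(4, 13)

Positive, Negative, Negative

'Positive' ⟺ first > second AND sum ≥ 11.
(12, 2): Positive (12 > 2, 12+2 = 14).
(7, 10): Negative (7 < 10, 7+10 = 17).
(4, 13): Negative (4 < 13, 4+13 = 17).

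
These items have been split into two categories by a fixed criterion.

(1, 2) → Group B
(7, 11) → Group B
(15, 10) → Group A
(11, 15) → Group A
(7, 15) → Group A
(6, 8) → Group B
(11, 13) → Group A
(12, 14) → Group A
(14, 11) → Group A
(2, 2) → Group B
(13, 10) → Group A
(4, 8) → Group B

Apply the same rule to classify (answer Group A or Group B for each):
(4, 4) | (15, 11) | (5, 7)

Group B, Group A, Group B

The common property of the 'Group A' items is: sum ≥ 22. No 'Group B' item has it.
(4, 4): Group B (4+4 = 8). (15, 11): Group A (15+11 = 26). (5, 7): Group B (5+7 = 12).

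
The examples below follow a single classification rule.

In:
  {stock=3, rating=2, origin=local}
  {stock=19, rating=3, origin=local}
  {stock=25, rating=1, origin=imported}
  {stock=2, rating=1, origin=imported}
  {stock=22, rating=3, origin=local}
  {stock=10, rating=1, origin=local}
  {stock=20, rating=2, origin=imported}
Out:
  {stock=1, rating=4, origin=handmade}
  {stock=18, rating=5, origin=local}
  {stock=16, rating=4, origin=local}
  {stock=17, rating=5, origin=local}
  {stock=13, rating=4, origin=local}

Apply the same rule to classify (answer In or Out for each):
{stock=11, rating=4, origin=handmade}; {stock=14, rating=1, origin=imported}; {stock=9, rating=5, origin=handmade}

Out, In, Out

'In' ⟺ rating ≤ 3.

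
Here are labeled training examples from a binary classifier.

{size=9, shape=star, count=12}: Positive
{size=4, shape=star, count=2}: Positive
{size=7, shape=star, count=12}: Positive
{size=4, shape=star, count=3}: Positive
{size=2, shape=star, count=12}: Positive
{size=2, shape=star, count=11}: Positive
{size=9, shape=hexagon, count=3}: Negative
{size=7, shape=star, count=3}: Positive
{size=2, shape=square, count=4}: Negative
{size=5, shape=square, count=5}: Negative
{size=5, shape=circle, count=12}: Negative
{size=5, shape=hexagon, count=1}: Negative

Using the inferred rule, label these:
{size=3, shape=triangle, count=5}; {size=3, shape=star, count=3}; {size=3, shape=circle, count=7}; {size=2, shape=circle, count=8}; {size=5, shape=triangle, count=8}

Negative, Positive, Negative, Negative, Negative

A rule that fits every label: shape is star — true of each 'Positive' example, false of each 'Negative' one.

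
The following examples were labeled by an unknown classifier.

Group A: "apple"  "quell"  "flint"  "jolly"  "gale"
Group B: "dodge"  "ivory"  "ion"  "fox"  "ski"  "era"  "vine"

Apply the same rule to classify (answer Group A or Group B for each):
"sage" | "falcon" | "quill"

All 'Group A' examples share one property — contains 'l' — and every 'Group B' example lacks it.
"sage": no 'l' — lacks this property, so Group B. "falcon": has 'l' — fits, so Group A. "quill": has 'l' — fits, so Group A.

Group B, Group A, Group A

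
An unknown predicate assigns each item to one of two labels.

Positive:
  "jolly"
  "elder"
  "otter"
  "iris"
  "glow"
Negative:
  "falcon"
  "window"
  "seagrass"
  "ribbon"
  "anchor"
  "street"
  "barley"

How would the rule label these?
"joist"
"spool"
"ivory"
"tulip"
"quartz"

Positive, Positive, Positive, Positive, Negative

All 'Positive' examples share one property — length ≤ 5 — and every 'Negative' example lacks it.
"joist": Positive (length 5).
"spool": Positive (length 5).
"ivory": Positive (length 5).
"tulip": Positive (length 5).
"quartz": Negative (length 6).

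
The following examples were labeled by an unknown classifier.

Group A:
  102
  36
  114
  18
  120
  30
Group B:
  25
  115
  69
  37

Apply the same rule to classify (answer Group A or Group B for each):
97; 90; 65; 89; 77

Group B, Group A, Group B, Group B, Group B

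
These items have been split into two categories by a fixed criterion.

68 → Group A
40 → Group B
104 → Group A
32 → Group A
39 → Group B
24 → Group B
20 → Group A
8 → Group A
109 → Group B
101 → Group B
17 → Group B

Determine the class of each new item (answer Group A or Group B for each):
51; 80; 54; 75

Looking at the examples, the only property every 'Group A' case has and every 'Group B' case lacks is: ≡ 2 (mod 6).
51 → 51 mod 6 = 3 → Group B. 80 → 80 mod 6 = 2 → Group A. 54 → 54 mod 6 = 0 → Group B. 75 → 75 mod 6 = 3 → Group B.

Group B, Group A, Group B, Group B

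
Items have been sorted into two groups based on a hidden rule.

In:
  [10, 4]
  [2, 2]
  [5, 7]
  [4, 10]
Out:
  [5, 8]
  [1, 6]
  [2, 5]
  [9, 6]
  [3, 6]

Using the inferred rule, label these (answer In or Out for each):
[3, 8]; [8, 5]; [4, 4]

The distinguishing property — sum is even — holds for all the 'In' cases and none of the 'Out' cases.
[3, 8]: Out (3+8 = 11). [8, 5]: Out (8+5 = 13). [4, 4]: In (4+4 = 8).

Out, Out, In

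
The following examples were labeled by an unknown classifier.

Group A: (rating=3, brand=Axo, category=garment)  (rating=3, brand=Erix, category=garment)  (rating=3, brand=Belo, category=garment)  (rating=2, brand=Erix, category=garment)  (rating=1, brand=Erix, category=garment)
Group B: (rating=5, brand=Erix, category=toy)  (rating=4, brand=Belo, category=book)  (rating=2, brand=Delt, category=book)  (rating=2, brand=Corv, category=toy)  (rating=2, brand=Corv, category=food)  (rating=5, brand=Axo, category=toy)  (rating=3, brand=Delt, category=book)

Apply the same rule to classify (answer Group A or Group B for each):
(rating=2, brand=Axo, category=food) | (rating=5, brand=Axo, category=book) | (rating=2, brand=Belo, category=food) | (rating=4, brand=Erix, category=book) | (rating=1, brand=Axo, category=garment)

Checking candidate rules against both groups, what survives is: category is garment.
(rating=2, brand=Axo, category=food): category is food, does not satisfy this → Group B. (rating=5, brand=Axo, category=book): category is book, does not satisfy this → Group B. (rating=2, brand=Belo, category=food): category is food, does not satisfy this → Group B. (rating=4, brand=Erix, category=book): category is book, does not satisfy this → Group B. (rating=1, brand=Axo, category=garment): category is garment, qualifies → Group A.

Group B, Group B, Group B, Group B, Group A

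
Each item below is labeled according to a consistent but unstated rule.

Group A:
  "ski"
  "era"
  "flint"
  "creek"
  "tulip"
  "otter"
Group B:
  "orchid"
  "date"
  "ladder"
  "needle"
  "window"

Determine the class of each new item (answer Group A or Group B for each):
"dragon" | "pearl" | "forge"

One predicate separates the groups cleanly: odd length.
"dragon": Group B (length 6). "pearl": Group A (length 5). "forge": Group A (length 5).

Group B, Group A, Group A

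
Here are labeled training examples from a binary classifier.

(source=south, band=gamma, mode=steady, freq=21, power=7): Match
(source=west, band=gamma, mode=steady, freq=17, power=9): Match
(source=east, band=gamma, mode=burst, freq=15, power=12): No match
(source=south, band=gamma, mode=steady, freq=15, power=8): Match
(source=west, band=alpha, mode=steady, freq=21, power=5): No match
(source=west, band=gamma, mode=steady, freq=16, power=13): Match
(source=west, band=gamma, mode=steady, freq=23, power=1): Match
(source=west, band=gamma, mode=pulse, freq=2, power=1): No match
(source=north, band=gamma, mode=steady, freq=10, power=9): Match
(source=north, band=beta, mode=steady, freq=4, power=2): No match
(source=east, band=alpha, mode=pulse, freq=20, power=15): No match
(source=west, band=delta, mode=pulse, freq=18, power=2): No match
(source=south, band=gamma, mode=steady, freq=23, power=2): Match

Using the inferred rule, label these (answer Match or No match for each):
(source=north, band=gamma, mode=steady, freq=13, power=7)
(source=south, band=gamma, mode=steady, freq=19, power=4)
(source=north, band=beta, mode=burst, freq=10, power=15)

Match, Match, No match

The rule appears to be: mode is steady AND band is gamma.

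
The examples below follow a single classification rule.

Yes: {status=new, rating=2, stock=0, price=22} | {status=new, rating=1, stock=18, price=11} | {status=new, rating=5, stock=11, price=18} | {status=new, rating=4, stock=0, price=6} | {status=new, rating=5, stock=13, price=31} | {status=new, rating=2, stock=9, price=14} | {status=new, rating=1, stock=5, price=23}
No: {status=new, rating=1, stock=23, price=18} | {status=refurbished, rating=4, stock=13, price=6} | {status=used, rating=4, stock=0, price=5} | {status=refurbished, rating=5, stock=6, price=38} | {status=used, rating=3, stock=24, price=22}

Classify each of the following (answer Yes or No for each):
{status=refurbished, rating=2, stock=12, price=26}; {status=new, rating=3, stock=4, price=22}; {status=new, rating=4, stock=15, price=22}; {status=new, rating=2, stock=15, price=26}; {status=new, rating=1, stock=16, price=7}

Rule: status is new AND stock ≤ 18. This holds for each 'Yes' example and fails for each 'No' one.
No: {status=refurbished, rating=2, stock=12, price=26}, since status is refurbished, stock = 12.
Yes: {status=new, rating=3, stock=4, price=22}, since status is new, stock = 4.
Yes: {status=new, rating=4, stock=15, price=22}, since status is new, stock = 15.
Yes: {status=new, rating=2, stock=15, price=26}, since status is new, stock = 15.
Yes: {status=new, rating=1, stock=16, price=7}, since status is new, stock = 16.

No, Yes, Yes, Yes, Yes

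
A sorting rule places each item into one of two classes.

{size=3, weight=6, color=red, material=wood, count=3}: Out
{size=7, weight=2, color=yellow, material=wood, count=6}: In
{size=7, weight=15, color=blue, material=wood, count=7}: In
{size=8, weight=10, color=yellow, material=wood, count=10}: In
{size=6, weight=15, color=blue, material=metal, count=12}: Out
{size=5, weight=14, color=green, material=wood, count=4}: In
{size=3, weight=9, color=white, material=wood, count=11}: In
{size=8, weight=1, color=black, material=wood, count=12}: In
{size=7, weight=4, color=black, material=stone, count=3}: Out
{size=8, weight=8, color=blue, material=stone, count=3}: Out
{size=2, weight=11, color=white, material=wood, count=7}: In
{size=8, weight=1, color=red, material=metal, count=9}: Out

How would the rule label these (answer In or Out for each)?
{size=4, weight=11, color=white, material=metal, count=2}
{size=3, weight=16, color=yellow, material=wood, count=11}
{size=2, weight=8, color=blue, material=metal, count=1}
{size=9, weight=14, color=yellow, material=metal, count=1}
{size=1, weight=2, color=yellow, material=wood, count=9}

One predicate separates the groups cleanly: material is wood AND count ≥ 4.
{size=4, weight=11, color=white, material=metal, count=2}: material is metal, count = 2, fails the rule → Out.
{size=3, weight=16, color=yellow, material=wood, count=11}: material is wood, count = 11, matches → In.
{size=2, weight=8, color=blue, material=metal, count=1}: material is metal, count = 1, fails the rule → Out.
{size=9, weight=14, color=yellow, material=metal, count=1}: material is metal, count = 1, fails the rule → Out.
{size=1, weight=2, color=yellow, material=wood, count=9}: material is wood, count = 9, matches → In.

Out, In, Out, Out, In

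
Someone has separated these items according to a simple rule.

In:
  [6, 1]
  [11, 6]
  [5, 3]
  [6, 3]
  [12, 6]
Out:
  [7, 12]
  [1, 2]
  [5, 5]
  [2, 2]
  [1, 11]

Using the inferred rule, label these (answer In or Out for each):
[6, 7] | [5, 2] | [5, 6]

The classifier is using: first > second.

Out, In, Out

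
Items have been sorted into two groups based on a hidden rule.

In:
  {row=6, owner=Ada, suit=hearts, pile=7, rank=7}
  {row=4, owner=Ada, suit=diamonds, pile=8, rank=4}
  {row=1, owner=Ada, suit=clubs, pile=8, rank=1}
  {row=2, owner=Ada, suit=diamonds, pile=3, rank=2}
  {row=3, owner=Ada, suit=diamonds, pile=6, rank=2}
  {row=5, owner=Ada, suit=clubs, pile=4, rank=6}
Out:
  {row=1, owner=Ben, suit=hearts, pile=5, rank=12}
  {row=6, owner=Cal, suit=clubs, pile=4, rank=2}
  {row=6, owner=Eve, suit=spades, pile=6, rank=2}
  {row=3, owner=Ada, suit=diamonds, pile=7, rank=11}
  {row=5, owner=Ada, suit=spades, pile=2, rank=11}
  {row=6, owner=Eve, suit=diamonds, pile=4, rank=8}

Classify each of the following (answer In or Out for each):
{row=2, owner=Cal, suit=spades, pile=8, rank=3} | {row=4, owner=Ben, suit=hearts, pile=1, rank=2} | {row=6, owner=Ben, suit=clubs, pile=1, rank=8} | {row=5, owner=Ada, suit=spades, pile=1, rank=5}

Out, Out, Out, In

The classifier is using: owner is Ada AND rank ≤ 7.
Out: {row=2, owner=Cal, suit=spades, pile=8, rank=3}, since owner is Cal, rank = 3.
Out: {row=4, owner=Ben, suit=hearts, pile=1, rank=2}, since owner is Ben, rank = 2.
Out: {row=6, owner=Ben, suit=clubs, pile=1, rank=8}, since owner is Ben, rank = 8.
In: {row=5, owner=Ada, suit=spades, pile=1, rank=5}, since owner is Ada, rank = 5.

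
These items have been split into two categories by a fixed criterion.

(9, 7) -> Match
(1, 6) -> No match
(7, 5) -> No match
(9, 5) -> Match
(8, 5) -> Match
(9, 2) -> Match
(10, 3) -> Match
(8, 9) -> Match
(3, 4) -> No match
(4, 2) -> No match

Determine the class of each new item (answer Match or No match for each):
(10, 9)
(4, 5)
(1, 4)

Match, No match, No match

The distinguishing property — first ≥ 8 — holds for all the 'Match' cases and none of the 'No match' cases.
(10, 9): first 10 — fits, so Match.
(4, 5): first 4 — lacks this property, so No match.
(1, 4): first 1 — lacks this property, so No match.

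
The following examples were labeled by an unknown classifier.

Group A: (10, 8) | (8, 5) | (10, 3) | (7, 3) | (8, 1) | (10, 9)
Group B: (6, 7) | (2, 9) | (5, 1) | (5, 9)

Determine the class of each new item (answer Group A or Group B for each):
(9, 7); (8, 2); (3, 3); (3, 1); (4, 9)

Group A, Group A, Group B, Group B, Group B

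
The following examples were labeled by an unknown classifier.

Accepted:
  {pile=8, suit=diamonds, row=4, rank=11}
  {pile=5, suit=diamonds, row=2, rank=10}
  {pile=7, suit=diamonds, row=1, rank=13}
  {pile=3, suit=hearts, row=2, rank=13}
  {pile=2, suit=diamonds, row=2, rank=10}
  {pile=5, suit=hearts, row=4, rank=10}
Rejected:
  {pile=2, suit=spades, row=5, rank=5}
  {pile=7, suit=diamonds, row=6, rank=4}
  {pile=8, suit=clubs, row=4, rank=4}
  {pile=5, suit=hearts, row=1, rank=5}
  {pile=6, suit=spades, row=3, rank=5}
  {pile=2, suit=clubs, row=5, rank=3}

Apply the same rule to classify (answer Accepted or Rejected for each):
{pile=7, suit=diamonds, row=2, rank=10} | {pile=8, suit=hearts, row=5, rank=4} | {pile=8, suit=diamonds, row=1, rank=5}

A rule that fits every label: rank ≥ 10 — true of each 'Accepted' example, false of each 'Rejected' one.
{pile=7, suit=diamonds, row=2, rank=10}: rank = 10, matches → Accepted.
{pile=8, suit=hearts, row=5, rank=4}: rank = 4, doesn't match → Rejected.
{pile=8, suit=diamonds, row=1, rank=5}: rank = 5, doesn't match → Rejected.

Accepted, Rejected, Rejected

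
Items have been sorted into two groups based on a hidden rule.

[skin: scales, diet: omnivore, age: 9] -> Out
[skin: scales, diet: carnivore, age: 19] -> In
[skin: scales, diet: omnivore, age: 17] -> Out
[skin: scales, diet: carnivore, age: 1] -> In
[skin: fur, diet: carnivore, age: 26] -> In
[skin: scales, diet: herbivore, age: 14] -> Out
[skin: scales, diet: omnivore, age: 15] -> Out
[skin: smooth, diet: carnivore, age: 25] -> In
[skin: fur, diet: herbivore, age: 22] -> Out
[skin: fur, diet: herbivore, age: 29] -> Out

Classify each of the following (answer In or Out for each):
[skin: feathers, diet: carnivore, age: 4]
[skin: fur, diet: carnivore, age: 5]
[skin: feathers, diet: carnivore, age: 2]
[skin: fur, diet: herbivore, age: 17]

In, In, In, Out

All 'In' examples share one property — diet is carnivore — and every 'Out' example lacks it.
[skin: feathers, diet: carnivore, age: 4] — diet is carnivore, hence In.
[skin: fur, diet: carnivore, age: 5] — diet is carnivore, hence In.
[skin: feathers, diet: carnivore, age: 2] — diet is carnivore, hence In.
[skin: fur, diet: herbivore, age: 17] — diet is herbivore, hence Out.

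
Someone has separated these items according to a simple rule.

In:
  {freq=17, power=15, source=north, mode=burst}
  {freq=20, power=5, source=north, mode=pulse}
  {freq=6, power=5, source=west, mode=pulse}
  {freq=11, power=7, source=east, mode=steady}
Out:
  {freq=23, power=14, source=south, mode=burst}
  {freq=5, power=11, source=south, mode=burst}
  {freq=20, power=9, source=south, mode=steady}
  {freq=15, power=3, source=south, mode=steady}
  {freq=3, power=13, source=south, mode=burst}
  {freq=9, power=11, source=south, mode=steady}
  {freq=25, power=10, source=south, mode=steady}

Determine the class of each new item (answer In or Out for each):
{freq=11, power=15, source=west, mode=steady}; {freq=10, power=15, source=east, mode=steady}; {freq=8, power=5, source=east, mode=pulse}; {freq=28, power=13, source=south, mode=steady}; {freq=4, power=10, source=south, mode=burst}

In, In, In, Out, Out

The classifier is using: source is not south.
{freq=11, power=15, source=west, mode=steady}: source is west — satisfies this, so In.
{freq=10, power=15, source=east, mode=steady}: source is east — satisfies this, so In.
{freq=8, power=5, source=east, mode=pulse}: source is east — satisfies this, so In.
{freq=28, power=13, source=south, mode=steady}: source is south — fails the rule, so Out.
{freq=4, power=10, source=south, mode=burst}: source is south — fails the rule, so Out.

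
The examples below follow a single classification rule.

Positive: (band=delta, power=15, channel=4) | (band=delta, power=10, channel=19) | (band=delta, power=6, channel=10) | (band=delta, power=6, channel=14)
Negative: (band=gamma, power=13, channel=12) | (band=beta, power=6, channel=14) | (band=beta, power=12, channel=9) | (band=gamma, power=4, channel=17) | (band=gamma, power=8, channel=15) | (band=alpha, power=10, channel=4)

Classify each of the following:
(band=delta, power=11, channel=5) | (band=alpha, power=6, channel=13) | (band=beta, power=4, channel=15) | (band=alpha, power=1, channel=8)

Positive, Negative, Negative, Negative

The classifier is using: band is delta.
(band=delta, power=11, channel=5): band is delta — meets the rule, so Positive. (band=alpha, power=6, channel=13): band is alpha — fails the rule, so Negative. (band=beta, power=4, channel=15): band is beta — fails the rule, so Negative. (band=alpha, power=1, channel=8): band is alpha — fails the rule, so Negative.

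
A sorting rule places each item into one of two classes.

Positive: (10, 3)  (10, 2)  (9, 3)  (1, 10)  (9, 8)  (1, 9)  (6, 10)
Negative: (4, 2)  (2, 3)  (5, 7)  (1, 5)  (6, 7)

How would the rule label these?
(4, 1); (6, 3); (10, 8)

Negative, Negative, Positive

The distinguishing property — max ≥ 8 — holds for all the 'Positive' cases and none of the 'Negative' cases.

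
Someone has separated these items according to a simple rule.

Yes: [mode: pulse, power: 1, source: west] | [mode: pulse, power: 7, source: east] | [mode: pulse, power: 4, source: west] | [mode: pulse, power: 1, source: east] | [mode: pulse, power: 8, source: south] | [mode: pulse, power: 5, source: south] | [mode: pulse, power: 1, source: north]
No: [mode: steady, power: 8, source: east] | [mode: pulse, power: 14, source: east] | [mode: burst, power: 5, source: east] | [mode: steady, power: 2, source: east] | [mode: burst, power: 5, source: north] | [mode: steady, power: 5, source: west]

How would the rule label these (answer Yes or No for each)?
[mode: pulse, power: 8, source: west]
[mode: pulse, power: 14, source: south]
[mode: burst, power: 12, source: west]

Yes, No, No

Rule: mode is pulse AND power ≤ 8. This holds for each 'Yes' example and fails for each 'No' one.
[mode: pulse, power: 8, source: west] — mode is pulse, power = 8, hence Yes. [mode: pulse, power: 14, source: south] — mode is pulse, power = 14, hence No. [mode: burst, power: 12, source: west] — mode is burst, power = 12, hence No.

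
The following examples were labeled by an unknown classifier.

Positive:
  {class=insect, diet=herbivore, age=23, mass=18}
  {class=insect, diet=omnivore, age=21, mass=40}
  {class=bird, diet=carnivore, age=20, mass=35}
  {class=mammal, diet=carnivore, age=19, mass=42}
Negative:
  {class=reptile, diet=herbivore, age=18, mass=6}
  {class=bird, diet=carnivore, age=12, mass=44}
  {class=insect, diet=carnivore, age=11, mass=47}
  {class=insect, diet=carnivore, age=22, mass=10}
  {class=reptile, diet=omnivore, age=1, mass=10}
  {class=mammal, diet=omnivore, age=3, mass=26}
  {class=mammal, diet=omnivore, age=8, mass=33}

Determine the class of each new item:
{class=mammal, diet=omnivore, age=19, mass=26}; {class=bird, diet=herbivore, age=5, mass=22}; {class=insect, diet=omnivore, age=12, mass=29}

A rule that fits every label: age ≥ 18 AND mass ≥ 18 — true of each 'Positive' example, false of each 'Negative' one.
{class=mammal, diet=omnivore, age=19, mass=26} → age = 19, mass = 26 → Positive. {class=bird, diet=herbivore, age=5, mass=22} → age = 5, mass = 22 → Negative. {class=insect, diet=omnivore, age=12, mass=29} → age = 12, mass = 29 → Negative.

Positive, Negative, Negative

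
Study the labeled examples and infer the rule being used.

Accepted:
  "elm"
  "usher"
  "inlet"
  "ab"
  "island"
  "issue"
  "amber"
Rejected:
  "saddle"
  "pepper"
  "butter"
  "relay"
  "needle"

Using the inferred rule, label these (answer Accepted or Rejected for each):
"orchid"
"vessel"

The simplest hypothesis consistent with all the labels is: starts with a vowel.
"orchid": starts with 'o' — fits, so Accepted.
"vessel": starts with 'v' — lacks this property, so Rejected.

Accepted, Rejected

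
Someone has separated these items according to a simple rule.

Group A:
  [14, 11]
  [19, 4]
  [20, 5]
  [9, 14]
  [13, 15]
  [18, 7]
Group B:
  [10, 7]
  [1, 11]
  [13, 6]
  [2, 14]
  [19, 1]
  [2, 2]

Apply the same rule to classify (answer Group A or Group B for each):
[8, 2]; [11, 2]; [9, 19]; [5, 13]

Group B, Group B, Group A, Group B

The rule appears to be: sum ≥ 23.
[8, 2]: 8+2 = 10 — does not pass, so Group B.
[11, 2]: 11+2 = 13 — does not pass, so Group B.
[9, 19]: 9+19 = 28 — qualifies, so Group A.
[5, 13]: 5+13 = 18 — does not pass, so Group B.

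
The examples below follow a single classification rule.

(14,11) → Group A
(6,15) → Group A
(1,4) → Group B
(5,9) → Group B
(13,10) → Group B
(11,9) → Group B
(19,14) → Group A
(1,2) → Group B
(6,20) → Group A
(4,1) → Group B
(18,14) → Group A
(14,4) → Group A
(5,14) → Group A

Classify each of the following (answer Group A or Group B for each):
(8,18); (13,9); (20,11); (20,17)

One predicate separates the groups cleanly: max ≥ 14.
(8,18) → max 18 → Group A.
(13,9) → max 13 → Group B.
(20,11) → max 20 → Group A.
(20,17) → max 20 → Group A.

Group A, Group B, Group A, Group A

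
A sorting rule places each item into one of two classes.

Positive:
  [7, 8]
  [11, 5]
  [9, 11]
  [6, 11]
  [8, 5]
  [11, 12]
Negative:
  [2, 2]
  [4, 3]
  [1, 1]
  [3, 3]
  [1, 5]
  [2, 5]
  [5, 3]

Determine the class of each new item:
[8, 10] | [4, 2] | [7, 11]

The rule appears to be: sum ≥ 13.
[8, 10] — 8+10 = 18, hence Positive. [4, 2] — 4+2 = 6, hence Negative. [7, 11] — 7+11 = 18, hence Positive.

Positive, Negative, Positive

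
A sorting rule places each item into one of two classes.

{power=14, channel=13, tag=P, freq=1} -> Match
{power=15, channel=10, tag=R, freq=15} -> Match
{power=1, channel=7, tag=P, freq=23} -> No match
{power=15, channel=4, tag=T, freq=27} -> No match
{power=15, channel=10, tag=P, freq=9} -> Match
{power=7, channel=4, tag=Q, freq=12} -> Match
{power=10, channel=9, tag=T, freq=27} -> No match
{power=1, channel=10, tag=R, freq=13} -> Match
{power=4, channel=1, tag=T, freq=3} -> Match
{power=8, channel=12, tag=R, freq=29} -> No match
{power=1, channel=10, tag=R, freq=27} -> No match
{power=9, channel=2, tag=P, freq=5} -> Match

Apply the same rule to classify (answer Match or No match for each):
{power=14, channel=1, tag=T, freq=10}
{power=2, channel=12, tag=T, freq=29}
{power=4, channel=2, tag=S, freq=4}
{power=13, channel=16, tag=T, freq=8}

One predicate separates the groups cleanly: freq ≤ 15.

Match, No match, Match, Match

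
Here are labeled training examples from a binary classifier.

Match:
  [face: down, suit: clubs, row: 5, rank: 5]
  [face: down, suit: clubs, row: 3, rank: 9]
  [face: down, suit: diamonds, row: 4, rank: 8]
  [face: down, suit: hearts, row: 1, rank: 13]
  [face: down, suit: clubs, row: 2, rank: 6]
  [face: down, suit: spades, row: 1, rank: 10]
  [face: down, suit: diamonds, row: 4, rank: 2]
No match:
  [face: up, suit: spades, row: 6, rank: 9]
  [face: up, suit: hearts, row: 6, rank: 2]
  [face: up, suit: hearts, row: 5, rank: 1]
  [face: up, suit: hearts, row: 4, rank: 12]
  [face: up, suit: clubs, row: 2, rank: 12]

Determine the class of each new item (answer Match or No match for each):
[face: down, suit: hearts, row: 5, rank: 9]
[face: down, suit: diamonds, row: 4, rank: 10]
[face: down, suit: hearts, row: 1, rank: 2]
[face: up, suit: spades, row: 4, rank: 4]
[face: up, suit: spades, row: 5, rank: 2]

Match, Match, Match, No match, No match

The pattern is that an item is 'Match' exactly when: face is down.
[face: down, suit: hearts, row: 5, rank: 9]: Match (face is down).
[face: down, suit: diamonds, row: 4, rank: 10]: Match (face is down).
[face: down, suit: hearts, row: 1, rank: 2]: Match (face is down).
[face: up, suit: spades, row: 4, rank: 4]: No match (face is up).
[face: up, suit: spades, row: 5, rank: 2]: No match (face is up).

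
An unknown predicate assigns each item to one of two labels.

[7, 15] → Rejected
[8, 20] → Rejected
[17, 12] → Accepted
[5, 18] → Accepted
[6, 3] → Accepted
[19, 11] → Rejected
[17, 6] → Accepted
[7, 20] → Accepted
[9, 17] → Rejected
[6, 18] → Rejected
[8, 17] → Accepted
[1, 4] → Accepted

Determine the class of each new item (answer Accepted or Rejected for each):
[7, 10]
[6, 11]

Accepted, Accepted

Comparing the two groups points to one rule — sum is odd.
Accepted: [7, 10], since 7+10 = 17.
Accepted: [6, 11], since 6+11 = 17.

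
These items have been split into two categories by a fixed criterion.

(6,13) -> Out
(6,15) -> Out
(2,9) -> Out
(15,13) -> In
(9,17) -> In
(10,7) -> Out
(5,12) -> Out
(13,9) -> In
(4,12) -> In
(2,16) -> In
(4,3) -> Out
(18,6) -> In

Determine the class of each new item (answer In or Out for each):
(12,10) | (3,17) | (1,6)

In, In, Out

All 'In' examples share one property — sum is even — and every 'Out' example lacks it.
(12,10): 12+10 = 22, qualifies → In. (3,17): 3+17 = 20, qualifies → In. (1,6): 1+6 = 7, doesn't match → Out.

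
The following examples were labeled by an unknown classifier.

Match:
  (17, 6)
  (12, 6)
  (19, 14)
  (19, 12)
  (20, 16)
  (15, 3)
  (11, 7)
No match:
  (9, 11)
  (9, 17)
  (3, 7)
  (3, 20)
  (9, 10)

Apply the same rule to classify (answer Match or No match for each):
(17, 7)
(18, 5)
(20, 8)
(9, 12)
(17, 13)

Match, Match, Match, No match, Match

'Match' ⟺ first > second.
(17, 7): 17 > 7 — satisfies this, so Match.
(18, 5): 18 > 5 — satisfies this, so Match.
(20, 8): 20 > 8 — satisfies this, so Match.
(9, 12): 9 < 12 — doesn't qualify, so No match.
(17, 13): 17 > 13 — satisfies this, so Match.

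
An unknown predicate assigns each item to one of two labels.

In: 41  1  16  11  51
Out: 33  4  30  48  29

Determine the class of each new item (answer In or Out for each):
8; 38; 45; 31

Out, Out, Out, In

A rule that fits every label: ≡ 1 (mod 5) — true of each 'In' example, false of each 'Out' one.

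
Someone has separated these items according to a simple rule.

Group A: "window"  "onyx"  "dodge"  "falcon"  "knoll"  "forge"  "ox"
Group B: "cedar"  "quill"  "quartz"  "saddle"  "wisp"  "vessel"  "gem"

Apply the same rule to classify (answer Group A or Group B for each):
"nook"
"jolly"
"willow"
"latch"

Group A, Group A, Group A, Group B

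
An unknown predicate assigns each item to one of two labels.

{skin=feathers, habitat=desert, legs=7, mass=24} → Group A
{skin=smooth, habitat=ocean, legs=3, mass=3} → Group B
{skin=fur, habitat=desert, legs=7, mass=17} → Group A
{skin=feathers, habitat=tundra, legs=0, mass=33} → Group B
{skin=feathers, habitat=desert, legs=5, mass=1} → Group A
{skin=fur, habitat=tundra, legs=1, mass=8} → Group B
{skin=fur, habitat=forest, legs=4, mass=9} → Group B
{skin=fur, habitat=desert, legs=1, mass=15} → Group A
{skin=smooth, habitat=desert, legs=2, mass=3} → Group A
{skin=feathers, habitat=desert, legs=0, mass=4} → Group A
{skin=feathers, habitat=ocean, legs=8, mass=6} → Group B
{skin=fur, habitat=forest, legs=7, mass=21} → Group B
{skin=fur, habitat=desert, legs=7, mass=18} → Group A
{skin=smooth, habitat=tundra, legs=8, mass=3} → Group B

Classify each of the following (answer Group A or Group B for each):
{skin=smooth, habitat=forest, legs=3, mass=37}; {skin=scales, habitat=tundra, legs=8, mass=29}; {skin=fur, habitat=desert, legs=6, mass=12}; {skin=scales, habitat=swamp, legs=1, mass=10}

Group B, Group B, Group A, Group B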